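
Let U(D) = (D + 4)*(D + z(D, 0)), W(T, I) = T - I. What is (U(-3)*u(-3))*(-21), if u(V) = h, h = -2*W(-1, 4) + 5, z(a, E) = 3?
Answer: 0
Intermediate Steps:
U(D) = (3 + D)*(4 + D) (U(D) = (D + 4)*(D + 3) = (4 + D)*(3 + D) = (3 + D)*(4 + D))
h = 15 (h = -2*(-1 - 1*4) + 5 = -2*(-1 - 4) + 5 = -2*(-5) + 5 = 10 + 5 = 15)
u(V) = 15
(U(-3)*u(-3))*(-21) = ((12 + (-3)² + 7*(-3))*15)*(-21) = ((12 + 9 - 21)*15)*(-21) = (0*15)*(-21) = 0*(-21) = 0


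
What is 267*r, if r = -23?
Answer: -6141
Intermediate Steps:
267*r = 267*(-23) = -6141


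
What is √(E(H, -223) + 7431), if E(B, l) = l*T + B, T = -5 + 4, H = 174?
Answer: 2*√1957 ≈ 88.476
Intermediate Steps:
T = -1
E(B, l) = B - l (E(B, l) = l*(-1) + B = -l + B = B - l)
√(E(H, -223) + 7431) = √((174 - 1*(-223)) + 7431) = √((174 + 223) + 7431) = √(397 + 7431) = √7828 = 2*√1957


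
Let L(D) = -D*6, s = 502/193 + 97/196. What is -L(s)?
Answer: 351339/18914 ≈ 18.576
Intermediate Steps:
s = 117113/37828 (s = 502*(1/193) + 97*(1/196) = 502/193 + 97/196 = 117113/37828 ≈ 3.0959)
L(D) = -6*D
-L(s) = -(-6)*117113/37828 = -1*(-351339/18914) = 351339/18914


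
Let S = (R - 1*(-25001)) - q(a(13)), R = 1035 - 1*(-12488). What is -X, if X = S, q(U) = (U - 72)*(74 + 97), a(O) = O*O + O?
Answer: -19714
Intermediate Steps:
a(O) = O + O**2 (a(O) = O**2 + O = O + O**2)
q(U) = -12312 + 171*U (q(U) = (-72 + U)*171 = -12312 + 171*U)
R = 13523 (R = 1035 + 12488 = 13523)
S = 19714 (S = (13523 - 1*(-25001)) - (-12312 + 171*(13*(1 + 13))) = (13523 + 25001) - (-12312 + 171*(13*14)) = 38524 - (-12312 + 171*182) = 38524 - (-12312 + 31122) = 38524 - 1*18810 = 38524 - 18810 = 19714)
X = 19714
-X = -1*19714 = -19714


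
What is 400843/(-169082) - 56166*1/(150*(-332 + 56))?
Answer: -1512839/1491900 ≈ -1.0140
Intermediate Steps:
400843/(-169082) - 56166*1/(150*(-332 + 56)) = 400843*(-1/169082) - 56166/(150*(-276)) = -23579/9946 - 56166/(-41400) = -23579/9946 - 56166*(-1/41400) = -23579/9946 + 407/300 = -1512839/1491900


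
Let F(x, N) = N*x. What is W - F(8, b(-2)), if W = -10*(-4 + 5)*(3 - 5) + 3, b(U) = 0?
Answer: 23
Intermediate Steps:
W = 23 (W = -10*(-2) + 3 = 20 + 3 = 23)
W - F(8, b(-2)) = 23 - 0*8 = 23 - 1*0 = 23 + 0 = 23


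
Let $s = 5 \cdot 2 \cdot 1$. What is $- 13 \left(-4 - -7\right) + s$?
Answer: $-29$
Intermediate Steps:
$s = 10$ ($s = 10 \cdot 1 = 10$)
$- 13 \left(-4 - -7\right) + s = - 13 \left(-4 - -7\right) + 10 = - 13 \left(-4 + 7\right) + 10 = \left(-13\right) 3 + 10 = -39 + 10 = -29$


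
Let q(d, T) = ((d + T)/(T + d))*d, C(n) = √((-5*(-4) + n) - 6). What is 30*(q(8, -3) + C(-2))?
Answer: 240 + 60*√3 ≈ 343.92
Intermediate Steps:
C(n) = √(14 + n) (C(n) = √((20 + n) - 6) = √(14 + n))
q(d, T) = d (q(d, T) = ((T + d)/(T + d))*d = 1*d = d)
30*(q(8, -3) + C(-2)) = 30*(8 + √(14 - 2)) = 30*(8 + √12) = 30*(8 + 2*√3) = 240 + 60*√3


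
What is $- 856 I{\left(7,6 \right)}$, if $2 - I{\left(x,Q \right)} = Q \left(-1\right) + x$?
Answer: $-856$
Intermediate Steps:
$I{\left(x,Q \right)} = 2 + Q - x$ ($I{\left(x,Q \right)} = 2 - \left(Q \left(-1\right) + x\right) = 2 - \left(- Q + x\right) = 2 - \left(x - Q\right) = 2 + \left(Q - x\right) = 2 + Q - x$)
$- 856 I{\left(7,6 \right)} = - 856 \left(2 + 6 - 7\right) = \left(-856\right) 1 = -856$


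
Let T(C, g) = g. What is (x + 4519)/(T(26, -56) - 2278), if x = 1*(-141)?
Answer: -2189/1167 ≈ -1.8757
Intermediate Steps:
x = -141
(x + 4519)/(T(26, -56) - 2278) = (-141 + 4519)/(-56 - 2278) = 4378/(-2334) = 4378*(-1/2334) = -2189/1167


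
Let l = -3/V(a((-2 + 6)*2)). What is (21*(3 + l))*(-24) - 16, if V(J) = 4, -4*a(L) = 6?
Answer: -1150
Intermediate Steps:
a(L) = -3/2 (a(L) = -¼*6 = -3/2)
l = -¾ (l = -3/4 = -3*¼ = -¾ ≈ -0.75000)
(21*(3 + l))*(-24) - 16 = (21*(3 - ¾))*(-24) - 16 = (21*(9/4))*(-24) - 16 = (189/4)*(-24) - 16 = -1134 - 16 = -1150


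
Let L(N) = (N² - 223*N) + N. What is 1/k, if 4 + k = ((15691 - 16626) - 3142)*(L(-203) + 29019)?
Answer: -1/470053642 ≈ -2.1274e-9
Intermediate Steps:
L(N) = N² - 222*N
k = -470053642 (k = -4 + ((15691 - 16626) - 3142)*(-203*(-222 - 203) + 29019) = -4 + (-935 - 3142)*(-203*(-425) + 29019) = -4 - 4077*(86275 + 29019) = -4 - 4077*115294 = -4 - 470053638 = -470053642)
1/k = 1/(-470053642) = -1/470053642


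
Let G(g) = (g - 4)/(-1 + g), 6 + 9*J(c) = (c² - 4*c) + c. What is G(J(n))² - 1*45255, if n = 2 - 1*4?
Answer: -1130351/25 ≈ -45214.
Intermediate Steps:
n = -2 (n = 2 - 4 = -2)
J(c) = -⅔ - c/3 + c²/9 (J(c) = -⅔ + ((c² - 4*c) + c)/9 = -⅔ + (c² - 3*c)/9 = -⅔ + (-c/3 + c²/9) = -⅔ - c/3 + c²/9)
G(g) = (-4 + g)/(-1 + g)
G(J(n))² - 1*45255 = ((-4 + (-⅔ - ⅓*(-2) + (⅑)*(-2)²))/(-1 + (-⅔ - ⅓*(-2) + (⅑)*(-2)²)))² - 1*45255 = ((-4 + (-⅔ + ⅔ + (⅑)*4))/(-1 + (-⅔ + ⅔ + (⅑)*4)))² - 45255 = ((-4 + (-⅔ + ⅔ + 4/9))/(-1 + (-⅔ + ⅔ + 4/9)))² - 45255 = ((-4 + 4/9)/(-1 + 4/9))² - 45255 = (-32/9/(-5/9))² - 45255 = (-9/5*(-32/9))² - 45255 = (32/5)² - 45255 = 1024/25 - 45255 = -1130351/25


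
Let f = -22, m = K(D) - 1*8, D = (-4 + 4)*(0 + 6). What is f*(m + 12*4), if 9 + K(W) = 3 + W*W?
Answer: -748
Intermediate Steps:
D = 0 (D = 0*6 = 0)
K(W) = -6 + W² (K(W) = -9 + (3 + W*W) = -9 + (3 + W²) = -6 + W²)
m = -14 (m = (-6 + 0²) - 1*8 = (-6 + 0) - 8 = -6 - 8 = -14)
f*(m + 12*4) = -22*(-14 + 12*4) = -22*(-14 + 48) = -22*34 = -748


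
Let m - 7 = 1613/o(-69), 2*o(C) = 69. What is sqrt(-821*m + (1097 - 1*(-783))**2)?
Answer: sqrt(16617167259)/69 ≈ 1868.2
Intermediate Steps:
o(C) = 69/2 (o(C) = (1/2)*69 = 69/2)
m = 3709/69 (m = 7 + 1613/(69/2) = 7 + 1613*(2/69) = 7 + 3226/69 = 3709/69 ≈ 53.754)
sqrt(-821*m + (1097 - 1*(-783))**2) = sqrt(-821*3709/69 + (1097 - 1*(-783))**2) = sqrt(-3045089/69 + (1097 + 783)**2) = sqrt(-3045089/69 + 1880**2) = sqrt(-3045089/69 + 3534400) = sqrt(240828511/69) = sqrt(16617167259)/69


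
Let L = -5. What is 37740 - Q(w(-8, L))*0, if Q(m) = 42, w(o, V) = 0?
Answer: 37740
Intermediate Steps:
37740 - Q(w(-8, L))*0 = 37740 - 42*0 = 37740 - 1*0 = 37740 + 0 = 37740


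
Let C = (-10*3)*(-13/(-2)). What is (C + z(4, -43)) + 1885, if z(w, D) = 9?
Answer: 1699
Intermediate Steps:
C = -195 (C = -(-390)*(-1)/2 = -30*13/2 = -195)
(C + z(4, -43)) + 1885 = (-195 + 9) + 1885 = -186 + 1885 = 1699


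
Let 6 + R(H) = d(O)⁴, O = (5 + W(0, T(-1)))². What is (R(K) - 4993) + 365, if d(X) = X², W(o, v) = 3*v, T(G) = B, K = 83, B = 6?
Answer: 6132610415680998644327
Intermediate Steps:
T(G) = 6
O = 529 (O = (5 + 3*6)² = (5 + 18)² = 23² = 529)
R(H) = 6132610415680998648955 (R(H) = -6 + (529²)⁴ = -6 + 279841⁴ = -6 + 6132610415680998648961 = 6132610415680998648955)
(R(K) - 4993) + 365 = (6132610415680998648955 - 4993) + 365 = 6132610415680998643962 + 365 = 6132610415680998644327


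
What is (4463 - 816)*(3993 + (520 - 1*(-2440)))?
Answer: 25357591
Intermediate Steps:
(4463 - 816)*(3993 + (520 - 1*(-2440))) = 3647*(3993 + (520 + 2440)) = 3647*(3993 + 2960) = 3647*6953 = 25357591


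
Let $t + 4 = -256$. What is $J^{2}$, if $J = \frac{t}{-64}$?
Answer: $\frac{4225}{256} \approx 16.504$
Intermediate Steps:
$t = -260$ ($t = -4 - 256 = -260$)
$J = \frac{65}{16}$ ($J = - \frac{260}{-64} = \left(-260\right) \left(- \frac{1}{64}\right) = \frac{65}{16} \approx 4.0625$)
$J^{2} = \left(\frac{65}{16}\right)^{2} = \frac{4225}{256}$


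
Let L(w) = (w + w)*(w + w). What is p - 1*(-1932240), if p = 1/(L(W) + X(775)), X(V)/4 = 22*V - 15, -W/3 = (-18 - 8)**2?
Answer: 31919205858241/16519276 ≈ 1.9322e+6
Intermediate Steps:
W = -2028 (W = -3*(-18 - 8)**2 = -3*(-26)**2 = -3*676 = -2028)
X(V) = -60 + 88*V (X(V) = 4*(22*V - 15) = 4*(-15 + 22*V) = -60 + 88*V)
L(w) = 4*w**2 (L(w) = (2*w)*(2*w) = 4*w**2)
p = 1/16519276 (p = 1/(4*(-2028)**2 + (-60 + 88*775)) = 1/(4*4112784 + (-60 + 68200)) = 1/(16451136 + 68140) = 1/16519276 ≈ 6.0535e-8)
p - 1*(-1932240) = 1/16519276 - 1*(-1932240) = 1/16519276 + 1932240 = 31919205858241/16519276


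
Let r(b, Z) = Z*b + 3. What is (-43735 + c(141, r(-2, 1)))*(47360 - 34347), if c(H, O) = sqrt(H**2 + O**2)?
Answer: -569123555 + 13013*sqrt(19882) ≈ -5.6729e+8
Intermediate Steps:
r(b, Z) = 3 + Z*b
(-43735 + c(141, r(-2, 1)))*(47360 - 34347) = (-43735 + sqrt(141**2 + (3 + 1*(-2))**2))*(47360 - 34347) = (-43735 + sqrt(19881 + (3 - 2)**2))*13013 = (-43735 + sqrt(19881 + 1**2))*13013 = (-43735 + sqrt(19881 + 1))*13013 = (-43735 + sqrt(19882))*13013 = -569123555 + 13013*sqrt(19882)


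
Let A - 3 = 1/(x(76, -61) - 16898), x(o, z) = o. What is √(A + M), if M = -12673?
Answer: I*√3585352613102/16822 ≈ 112.56*I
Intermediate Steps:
A = 50465/16822 (A = 3 + 1/(76 - 16898) = 3 + 1/(-16822) = 3 - 1/16822 = 50465/16822 ≈ 2.9999)
√(A + M) = √(50465/16822 - 12673) = √(-213134741/16822) = I*√3585352613102/16822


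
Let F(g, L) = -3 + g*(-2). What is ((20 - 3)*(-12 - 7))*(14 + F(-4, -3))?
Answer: -6137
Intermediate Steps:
F(g, L) = -3 - 2*g
((20 - 3)*(-12 - 7))*(14 + F(-4, -3)) = ((20 - 3)*(-12 - 7))*(14 + (-3 - 2*(-4))) = (17*(-19))*(14 + (-3 + 8)) = -323*(14 + 5) = -323*19 = -6137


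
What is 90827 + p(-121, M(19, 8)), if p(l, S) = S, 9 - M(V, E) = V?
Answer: 90817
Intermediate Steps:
M(V, E) = 9 - V
90827 + p(-121, M(19, 8)) = 90827 + (9 - 1*19) = 90827 + (9 - 19) = 90827 - 10 = 90817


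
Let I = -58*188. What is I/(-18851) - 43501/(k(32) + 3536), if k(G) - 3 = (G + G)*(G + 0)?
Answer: -759116703/105320537 ≈ -7.2077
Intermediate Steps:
k(G) = 3 + 2*G**2 (k(G) = 3 + (G + G)*(G + 0) = 3 + (2*G)*G = 3 + 2*G**2)
I = -10904
I/(-18851) - 43501/(k(32) + 3536) = -10904/(-18851) - 43501/((3 + 2*32**2) + 3536) = -10904*(-1/18851) - 43501/((3 + 2*1024) + 3536) = 10904/18851 - 43501/((3 + 2048) + 3536) = 10904/18851 - 43501/(2051 + 3536) = 10904/18851 - 43501/5587 = -759116703/105320537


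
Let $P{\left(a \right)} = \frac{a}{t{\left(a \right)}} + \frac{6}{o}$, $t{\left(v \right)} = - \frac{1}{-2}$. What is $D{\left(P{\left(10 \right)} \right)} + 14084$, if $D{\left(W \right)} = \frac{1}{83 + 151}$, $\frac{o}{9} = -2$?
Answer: $\frac{3295657}{234} \approx 14084.0$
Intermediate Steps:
$t{\left(v \right)} = \frac{1}{2}$ ($t{\left(v \right)} = \left(-1\right) \left(- \frac{1}{2}\right) = \frac{1}{2}$)
$o = -18$ ($o = 9 \left(-2\right) = -18$)
$P{\left(a \right)} = - \frac{1}{3} + 2 a$ ($P{\left(a \right)} = a \frac{1}{\frac{1}{2}} + \frac{6}{-18} = a 2 + 6 \left(- \frac{1}{18}\right) = 2 a - \frac{1}{3} = - \frac{1}{3} + 2 a$)
$D{\left(W \right)} = \frac{1}{234}$
$D{\left(P{\left(10 \right)} \right)} + 14084 = \frac{1}{234} + 14084 = \frac{3295657}{234}$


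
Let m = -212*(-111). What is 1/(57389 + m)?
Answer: 1/80921 ≈ 1.2358e-5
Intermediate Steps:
m = 23532
1/(57389 + m) = 1/(57389 + 23532) = 1/80921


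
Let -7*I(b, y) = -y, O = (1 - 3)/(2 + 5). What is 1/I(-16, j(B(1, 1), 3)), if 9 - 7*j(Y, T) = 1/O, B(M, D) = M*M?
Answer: 98/25 ≈ 3.9200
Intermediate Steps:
B(M, D) = M²
O = -2/7 ≈ -0.28571
j(Y, T) = 25/14 (j(Y, T) = 9/7 - 1/(7*(-2/7)) = 9/7 - ⅐*(-7/2) = 9/7 + ½ = 25/14)
I(b, y) = y/7 (I(b, y) = -(-1)*y/7 = y/7)
1/I(-16, j(B(1, 1), 3)) = 1/((⅐)*(25/14)) = 1/(25/98) = 98/25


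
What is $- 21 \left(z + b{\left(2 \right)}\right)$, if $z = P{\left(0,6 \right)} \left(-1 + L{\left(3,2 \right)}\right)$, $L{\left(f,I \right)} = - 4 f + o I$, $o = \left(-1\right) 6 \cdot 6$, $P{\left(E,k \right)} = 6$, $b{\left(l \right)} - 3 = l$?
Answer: $10605$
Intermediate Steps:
$b{\left(l \right)} = 3 + l$
$o = -36$ ($o = \left(-6\right) 6 = -36$)
$L{\left(f,I \right)} = - 36 I - 4 f$ ($L{\left(f,I \right)} = - 4 f - 36 I = - 36 I - 4 f$)
$z = -510$ ($z = 6 \left(-1 - 84\right) = 6 \left(-85\right) = -510$)
$- 21 \left(z + b{\left(2 \right)}\right) = - 21 \left(-510 + \left(3 + 2\right)\right) = - 21 \left(-510 + 5\right) = \left(-21\right) \left(-505\right) = 10605$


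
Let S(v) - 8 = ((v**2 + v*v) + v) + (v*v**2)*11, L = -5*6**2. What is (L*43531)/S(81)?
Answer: -3917790/2929531 ≈ -1.3373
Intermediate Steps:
L = -180 (L = -5*36 = -180)
S(v) = 8 + v + 2*v**2 + 11*v**3 (S(v) = 8 + (((v**2 + v*v) + v) + (v*v**2)*11) = 8 + (((v**2 + v**2) + v) + v**3*11) = 8 + ((2*v**2 + v) + 11*v**3) = 8 + ((v + 2*v**2) + 11*v**3) = 8 + (v + 2*v**2 + 11*v**3) = 8 + v + 2*v**2 + 11*v**3)
(L*43531)/S(81) = (-180*43531)/(8 + 81 + 2*81**2 + 11*81**3) = -7835580/(8 + 81 + 2*6561 + 11*531441) = -7835580/(8 + 81 + 13122 + 5845851) = -7835580/5859062 = -7835580*1/5859062 = -3917790/2929531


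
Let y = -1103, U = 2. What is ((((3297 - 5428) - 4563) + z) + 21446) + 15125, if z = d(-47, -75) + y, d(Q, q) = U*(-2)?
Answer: 28770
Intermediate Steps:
d(Q, q) = -4 (d(Q, q) = 2*(-2) = -4)
z = -1107 (z = -4 - 1103 = -1107)
((((3297 - 5428) - 4563) + z) + 21446) + 15125 = ((((3297 - 5428) - 4563) - 1107) + 21446) + 15125 = (((-2131 - 4563) - 1107) + 21446) + 15125 = ((-6694 - 1107) + 21446) + 15125 = (-7801 + 21446) + 15125 = 13645 + 15125 = 28770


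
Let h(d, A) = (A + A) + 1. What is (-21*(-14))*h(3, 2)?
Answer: 1470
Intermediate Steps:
h(d, A) = 1 + 2*A (h(d, A) = 2*A + 1 = 1 + 2*A)
(-21*(-14))*h(3, 2) = (-21*(-14))*(1 + 2*2) = 294*(1 + 4) = 294*5 = 1470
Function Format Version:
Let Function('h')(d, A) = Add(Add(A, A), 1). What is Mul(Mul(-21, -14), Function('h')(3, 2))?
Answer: 1470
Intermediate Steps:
Function('h')(d, A) = Add(1, Mul(2, A)) (Function('h')(d, A) = Add(Mul(2, A), 1) = Add(1, Mul(2, A)))
Mul(Mul(-21, -14), Function('h')(3, 2)) = Mul(Mul(-21, -14), Add(1, Mul(2, 2))) = Mul(294, Add(1, 4)) = Mul(294, 5) = 1470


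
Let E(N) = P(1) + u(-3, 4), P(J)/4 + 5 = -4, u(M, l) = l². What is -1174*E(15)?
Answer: 23480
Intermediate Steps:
P(J) = -36 (P(J) = -20 + 4*(-4) = -20 - 16 = -36)
E(N) = -20 (E(N) = -36 + 4² = -36 + 16 = -20)
-1174*E(15) = -1174*(-20) = 23480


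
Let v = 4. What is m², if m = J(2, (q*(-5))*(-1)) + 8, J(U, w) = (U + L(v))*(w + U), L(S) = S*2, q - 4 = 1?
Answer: 77284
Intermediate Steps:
q = 5 (q = 4 + 1 = 5)
L(S) = 2*S
J(U, w) = (8 + U)*(U + w) (J(U, w) = (U + 2*4)*(w + U) = (U + 8)*(U + w) = (8 + U)*(U + w))
m = 278 (m = (2² + 8*2 + 8*((5*(-5))*(-1)) + 2*((5*(-5))*(-1))) + 8 = (4 + 16 + 8*(-25*(-1)) + 2*(-25*(-1))) + 8 = (4 + 16 + 8*25 + 2*25) + 8 = (4 + 16 + 200 + 50) + 8 = 270 + 8 = 278)
m² = 278² = 77284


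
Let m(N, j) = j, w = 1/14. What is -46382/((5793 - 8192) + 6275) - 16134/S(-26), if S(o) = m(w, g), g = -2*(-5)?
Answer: -15749801/9690 ≈ -1625.4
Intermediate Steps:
g = 10
w = 1/14 ≈ 0.071429
S(o) = 10
-46382/((5793 - 8192) + 6275) - 16134/S(-26) = -46382/((5793 - 8192) + 6275) - 16134/10 = -46382/(-2399 + 6275) - 16134*⅒ = -46382/3876 - 8067/5 = -46382*1/3876 - 8067/5 = -23191/1938 - 8067/5 = -15749801/9690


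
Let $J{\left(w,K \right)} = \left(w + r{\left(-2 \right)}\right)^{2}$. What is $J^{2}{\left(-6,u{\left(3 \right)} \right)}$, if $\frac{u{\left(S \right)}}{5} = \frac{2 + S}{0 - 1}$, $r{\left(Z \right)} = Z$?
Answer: $4096$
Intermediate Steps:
$u{\left(S \right)} = -10 - 5 S$ ($u{\left(S \right)} = 5 \frac{2 + S}{0 - 1} = 5 \frac{2 + S}{-1} = 5 \left(2 + S\right) \left(-1\right) = 5 \left(-2 - S\right) = -10 - 5 S$)
$J{\left(w,K \right)} = \left(-2 + w\right)^{2}$ ($J{\left(w,K \right)} = \left(w - 2\right)^{2} = \left(-2 + w\right)^{2}$)
$J^{2}{\left(-6,u{\left(3 \right)} \right)} = \left(\left(-2 - 6\right)^{2}\right)^{2} = \left(\left(-8\right)^{2}\right)^{2} = 64^{2} = 4096$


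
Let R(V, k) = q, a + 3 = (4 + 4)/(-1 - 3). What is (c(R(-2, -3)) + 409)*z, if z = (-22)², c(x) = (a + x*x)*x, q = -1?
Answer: 199892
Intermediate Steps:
a = -5 (a = -3 + (4 + 4)/(-1 - 3) = -3 + 8/(-4) = -3 + 8*(-¼) = -3 - 2 = -5)
R(V, k) = -1
c(x) = x*(-5 + x²) (c(x) = (-5 + x*x)*x = (-5 + x²)*x = x*(-5 + x²))
z = 484
(c(R(-2, -3)) + 409)*z = (-(-5 + (-1)²) + 409)*484 = (-(-5 + 1) + 409)*484 = (-1*(-4) + 409)*484 = (4 + 409)*484 = 413*484 = 199892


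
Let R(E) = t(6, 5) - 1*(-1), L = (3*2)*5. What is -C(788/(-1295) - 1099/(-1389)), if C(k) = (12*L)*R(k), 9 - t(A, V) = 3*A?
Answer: 2880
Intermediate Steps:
t(A, V) = 9 - 3*A
L = 30 (L = 6*5 = 30)
R(E) = -8 (R(E) = (9 - 3*6) - 1*(-1) = (9 - 18) + 1 = -9 + 1 = -8)
C(k) = -2880 (C(k) = (12*30)*(-8) = 360*(-8) = -2880)
-C(788/(-1295) - 1099/(-1389)) = -1*(-2880) = 2880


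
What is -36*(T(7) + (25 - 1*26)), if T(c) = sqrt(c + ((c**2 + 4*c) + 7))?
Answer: 36 - 36*sqrt(91) ≈ -307.42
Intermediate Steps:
T(c) = sqrt(7 + c**2 + 5*c) (T(c) = sqrt(c + (7 + c**2 + 4*c)) = sqrt(7 + c**2 + 5*c))
-36*(T(7) + (25 - 1*26)) = -36*(sqrt(7 + 7**2 + 5*7) + (25 - 1*26)) = -36*(sqrt(7 + 49 + 35) + (25 - 26)) = -36*(sqrt(91) - 1) = -36*(-1 + sqrt(91)) = 36 - 36*sqrt(91)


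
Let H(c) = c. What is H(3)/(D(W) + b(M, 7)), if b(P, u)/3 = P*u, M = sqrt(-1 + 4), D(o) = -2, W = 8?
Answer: 6/1319 + 63*sqrt(3)/1319 ≈ 0.087278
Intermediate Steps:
M = sqrt(3) ≈ 1.7320
b(P, u) = 3*P*u (b(P, u) = 3*(P*u) = 3*P*u)
H(3)/(D(W) + b(M, 7)) = 3/(-2 + 3*sqrt(3)*7) = 3/(-2 + 21*sqrt(3))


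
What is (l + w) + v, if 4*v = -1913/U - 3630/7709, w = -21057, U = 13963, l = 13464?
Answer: -3269330808331/430563068 ≈ -7593.1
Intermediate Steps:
v = -65433007/430563068 (v = (-1913/13963 - 3630/7709)/4 = (1/4)*(-65433007/107640767) = -65433007/430563068 ≈ -0.15197)
(l + w) + v = (13464 - 21057) - 65433007/430563068 = -7593 - 65433007/430563068 = -3269330808331/430563068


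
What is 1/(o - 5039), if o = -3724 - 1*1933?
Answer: -1/10696 ≈ -9.3493e-5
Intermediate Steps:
o = -5657 (o = -3724 - 1933 = -5657)
1/(o - 5039) = 1/(-5657 - 5039) = 1/(-10696) = -1/10696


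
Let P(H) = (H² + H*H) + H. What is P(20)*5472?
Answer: 4487040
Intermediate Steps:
P(H) = H + 2*H² (P(H) = (H² + H²) + H = 2*H² + H = H + 2*H²)
P(20)*5472 = (20*(1 + 2*20))*5472 = (20*(1 + 40))*5472 = (20*41)*5472 = 820*5472 = 4487040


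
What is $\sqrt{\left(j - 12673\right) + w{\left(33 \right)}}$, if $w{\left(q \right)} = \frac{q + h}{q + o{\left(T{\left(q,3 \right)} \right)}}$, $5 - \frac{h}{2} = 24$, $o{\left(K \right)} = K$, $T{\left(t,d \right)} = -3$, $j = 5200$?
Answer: $\frac{i \sqrt{269034}}{6} \approx 86.448 i$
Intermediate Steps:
$h = -38$ ($h = 10 - 48 = -38$)
$w{\left(q \right)} = \frac{-38 + q}{-3 + q}$ ($w{\left(q \right)} = \frac{q - 38}{q - 3} = \frac{-38 + q}{-3 + q}$)
$\sqrt{\left(j - 12673\right) + w{\left(33 \right)}} = \sqrt{\left(5200 - 12673\right) + \frac{-38 + 33}{-3 + 33}} = \sqrt{-7473 + \frac{1}{30} \left(-5\right)} = \sqrt{-7473 - \frac{1}{6}} = \sqrt{- \frac{44839}{6}} = \frac{i \sqrt{269034}}{6}$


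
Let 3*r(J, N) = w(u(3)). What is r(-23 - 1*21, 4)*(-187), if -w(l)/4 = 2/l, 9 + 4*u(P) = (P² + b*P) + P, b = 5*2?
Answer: 544/9 ≈ 60.444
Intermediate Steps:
b = 10
u(P) = -9/4 + P²/4 + 11*P/4 (u(P) = -9/4 + ((P² + 10*P) + P)/4 = -9/4 + (P² + 11*P)/4 = -9/4 + (P²/4 + 11*P/4) = -9/4 + P²/4 + 11*P/4)
w(l) = -8/l
r(J, N) = -32/99 (r(J, N) = (-8/(-9/4 + (¼)*3² + (11/4)*3))/3 = (-8/(-9/4 + (¼)*9 + 33/4))/3 = (-8/(-9/4 + 9/4 + 33/4))/3 = (-8/33/4)/3 = (-8*4/33)/3 = (⅓)*(-32/33) = -32/99)
r(-23 - 1*21, 4)*(-187) = -32/99*(-187) = 544/9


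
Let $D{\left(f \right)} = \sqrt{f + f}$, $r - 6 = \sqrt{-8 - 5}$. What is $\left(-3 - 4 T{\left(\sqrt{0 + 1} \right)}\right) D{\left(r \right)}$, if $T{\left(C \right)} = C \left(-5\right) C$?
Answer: $17 \sqrt{12 + 2 i \sqrt{13}} \approx 61.294 + 17.0 i$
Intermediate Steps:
$T{\left(C \right)} = - 5 C^{2}$ ($T{\left(C \right)} = - 5 C C = - 5 C^{2}$)
$r = 6 + i \sqrt{13}$ ($r = 6 + \sqrt{-8 - 5} = 6 + \sqrt{-13} = 6 + i \sqrt{13} \approx 6.0 + 3.6056 i$)
$D{\left(f \right)} = \sqrt{2} \sqrt{f}$ ($D{\left(f \right)} = \sqrt{2 f} = \sqrt{2} \sqrt{f}$)
$\left(-3 - 4 T{\left(\sqrt{0 + 1} \right)}\right) D{\left(r \right)} = \left(-3 - 4 \left(- 5 \left(\sqrt{0 + 1}\right)^{2}\right)\right) \sqrt{2} \sqrt{6 + i \sqrt{13}} = \left(-3 - 4 \left(- 5 \left(\sqrt{1}\right)^{2}\right)\right) \sqrt{2} \sqrt{6 + i \sqrt{13}} = \left(-3 - 4 \left(- 5 \cdot 1^{2}\right)\right) \sqrt{2} \sqrt{6 + i \sqrt{13}} = \left(-3 - 4 \left(\left(-5\right) 1\right)\right) \sqrt{2} \sqrt{6 + i \sqrt{13}} = \left(-3 - -20\right) \sqrt{2} \sqrt{6 + i \sqrt{13}} = \left(-3 + 20\right) \sqrt{2} \sqrt{6 + i \sqrt{13}} = 17 \sqrt{2} \sqrt{6 + i \sqrt{13}}$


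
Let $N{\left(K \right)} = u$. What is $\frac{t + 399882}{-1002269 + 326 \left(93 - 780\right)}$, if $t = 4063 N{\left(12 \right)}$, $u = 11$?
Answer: $- \frac{444575}{1226231} \approx -0.36255$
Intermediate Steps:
$N{\left(K \right)} = 11$
$t = 44693$ ($t = 4063 \cdot 11 = 44693$)
$\frac{t + 399882}{-1002269 + 326 \left(93 - 780\right)} = \frac{44693 + 399882}{-1002269 + 326 \left(93 - 780\right)} = \frac{444575}{-1002269 + 326 \left(-687\right)} = \frac{444575}{-1002269 - 223962} = \frac{444575}{-1226231} = 444575 \left(- \frac{1}{1226231}\right) = - \frac{444575}{1226231}$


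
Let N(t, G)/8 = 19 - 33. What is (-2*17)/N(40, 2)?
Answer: 17/56 ≈ 0.30357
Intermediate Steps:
N(t, G) = -112 (N(t, G) = 8*(19 - 33) = 8*(-14) = -112)
(-2*17)/N(40, 2) = -2*17/(-112) = -34*(-1/112) = 17/56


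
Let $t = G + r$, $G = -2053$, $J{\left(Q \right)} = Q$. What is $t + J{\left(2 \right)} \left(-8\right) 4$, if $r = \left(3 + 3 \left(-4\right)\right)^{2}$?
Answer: $-2036$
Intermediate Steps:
$r = 81$ ($r = \left(3 - 12\right)^{2} = \left(-9\right)^{2} = 81$)
$t = -1972$ ($t = -2053 + 81 = -1972$)
$t + J{\left(2 \right)} \left(-8\right) 4 = -1972 + 2 \left(-8\right) 4 = -1972 - 64 = -2036$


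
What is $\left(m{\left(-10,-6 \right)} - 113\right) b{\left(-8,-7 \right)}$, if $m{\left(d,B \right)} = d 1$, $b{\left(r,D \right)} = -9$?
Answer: $1107$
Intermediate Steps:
$m{\left(d,B \right)} = d$
$\left(m{\left(-10,-6 \right)} - 113\right) b{\left(-8,-7 \right)} = \left(-10 - 113\right) \left(-9\right) = \left(-123\right) \left(-9\right) = 1107$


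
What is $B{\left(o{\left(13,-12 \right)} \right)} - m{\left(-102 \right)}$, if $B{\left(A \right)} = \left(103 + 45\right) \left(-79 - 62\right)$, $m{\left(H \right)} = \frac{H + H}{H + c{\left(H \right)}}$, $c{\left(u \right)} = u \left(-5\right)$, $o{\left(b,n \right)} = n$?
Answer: $- \frac{41735}{2} \approx -20868.0$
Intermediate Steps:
$c{\left(u \right)} = - 5 u$
$m{\left(H \right)} = - \frac{1}{2}$ ($m{\left(H \right)} = \frac{H + H}{H - 5 H} = \frac{2 H}{\left(-4\right) H} = 2 H \left(- \frac{1}{4 H}\right) = - \frac{1}{2}$)
$B{\left(A \right)} = -20868$ ($B{\left(A \right)} = 148 \left(-141\right) = -20868$)
$B{\left(o{\left(13,-12 \right)} \right)} - m{\left(-102 \right)} = -20868 - - \frac{1}{2} = -20868 + \frac{1}{2} = - \frac{41735}{2}$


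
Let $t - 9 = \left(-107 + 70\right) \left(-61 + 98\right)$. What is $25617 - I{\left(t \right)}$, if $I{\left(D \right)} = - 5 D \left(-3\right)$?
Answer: $46017$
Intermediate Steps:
$t = -1360$ ($t = 9 + \left(-107 + 70\right) \left(-61 + 98\right) = 9 - 1369 = -1360$)
$I{\left(D \right)} = 15 D$
$25617 - I{\left(t \right)} = 25617 - 15 \left(-1360\right) = 25617 - -20400 = 25617 + 20400 = 46017$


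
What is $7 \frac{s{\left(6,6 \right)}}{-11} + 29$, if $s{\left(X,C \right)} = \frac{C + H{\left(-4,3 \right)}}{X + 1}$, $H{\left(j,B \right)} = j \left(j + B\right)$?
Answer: $\frac{309}{11} \approx 28.091$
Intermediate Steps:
$H{\left(j,B \right)} = j \left(B + j\right)$
$s{\left(X,C \right)} = \frac{4 + C}{1 + X}$ ($s{\left(X,C \right)} = \frac{C - 4 \left(3 - 4\right)}{X + 1} = \frac{C - -4}{1 + X} = \frac{C + 4}{1 + X} = \frac{4 + C}{1 + X}$)
$7 \frac{s{\left(6,6 \right)}}{-11} + 29 = 7 \frac{\frac{1}{1 + 6} \left(4 + 6\right)}{-11} + 29 = 7 \cdot \frac{1}{7} \cdot 10 \left(- \frac{1}{11}\right) + 29 = 7 \cdot \frac{10}{7} \left(- \frac{1}{11}\right) + 29 = 7 \left(- \frac{10}{77}\right) + 29 = - \frac{10}{11} + 29 = \frac{309}{11}$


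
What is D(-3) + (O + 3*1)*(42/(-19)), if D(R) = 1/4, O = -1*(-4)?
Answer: -1157/76 ≈ -15.224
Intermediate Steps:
O = 4
D(R) = ¼
D(-3) + (O + 3*1)*(42/(-19)) = ¼ + (4 + 3*1)*(42/(-19)) = ¼ + (4 + 3)*(42*(-1/19)) = ¼ + 7*(-42/19) = ¼ - 294/19 = -1157/76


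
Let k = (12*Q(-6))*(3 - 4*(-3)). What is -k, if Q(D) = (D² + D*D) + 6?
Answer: -14040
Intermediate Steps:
Q(D) = 6 + 2*D² (Q(D) = (D² + D²) + 6 = 2*D² + 6 = 6 + 2*D²)
k = 14040 (k = (12*(6 + 2*(-6)²))*(3 - 4*(-3)) = (12*(6 + 2*36))*(3 + 12) = (12*(6 + 72))*15 = (12*78)*15 = 936*15 = 14040)
-k = -1*14040 = -14040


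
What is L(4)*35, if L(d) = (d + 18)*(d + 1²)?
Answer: 3850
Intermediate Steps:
L(d) = (1 + d)*(18 + d) (L(d) = (18 + d)*(d + 1) = (18 + d)*(1 + d) = (1 + d)*(18 + d))
L(4)*35 = (18 + 4² + 19*4)*35 = (18 + 16 + 76)*35 = 110*35 = 3850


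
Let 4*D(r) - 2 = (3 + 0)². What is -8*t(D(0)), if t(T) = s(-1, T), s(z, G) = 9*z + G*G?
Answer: 23/2 ≈ 11.500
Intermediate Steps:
s(z, G) = G² + 9*z (s(z, G) = 9*z + G² = G² + 9*z)
D(r) = 11/4 (D(r) = ½ + (3 + 0)²/4 = ½ + (¼)*3² = ½ + (¼)*9 = ½ + 9/4 = 11/4)
t(T) = -9 + T² (t(T) = T² + 9*(-1) = T² - 9 = -9 + T²)
-8*t(D(0)) = -8*(-9 + (11/4)²) = -8*(-9 + 121/16) = -8*(-23/16) = 23/2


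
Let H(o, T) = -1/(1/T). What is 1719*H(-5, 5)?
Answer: -8595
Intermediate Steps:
H(o, T) = -T
1719*H(-5, 5) = 1719*(-1*5) = 1719*(-5) = -8595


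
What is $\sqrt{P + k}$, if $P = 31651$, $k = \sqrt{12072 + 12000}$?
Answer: $\sqrt{31651 + 2 \sqrt{6018}} \approx 178.34$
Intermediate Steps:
$k = 2 \sqrt{6018}$ ($k = \sqrt{24072} = 2 \sqrt{6018} \approx 155.15$)
$\sqrt{P + k} = \sqrt{31651 + 2 \sqrt{6018}}$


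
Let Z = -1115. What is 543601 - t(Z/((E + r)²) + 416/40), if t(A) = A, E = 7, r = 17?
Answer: 1565546503/2880 ≈ 5.4359e+5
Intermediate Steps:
543601 - t(Z/((E + r)²) + 416/40) = 543601 - (-1115/(7 + 17)² + 416/40) = 543601 - (-1115/(24²) + 416*(1/40)) = 543601 - (-1115/576 + 52/5) = 543601 - 1*24377/2880 = 543601 - 24377/2880 = 1565546503/2880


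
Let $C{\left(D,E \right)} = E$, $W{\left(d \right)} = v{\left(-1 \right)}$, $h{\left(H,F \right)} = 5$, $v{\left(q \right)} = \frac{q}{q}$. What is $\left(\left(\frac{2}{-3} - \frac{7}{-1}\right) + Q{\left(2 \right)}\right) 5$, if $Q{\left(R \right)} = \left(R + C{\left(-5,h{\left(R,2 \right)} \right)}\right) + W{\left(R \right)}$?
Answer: $\frac{215}{3} \approx 71.667$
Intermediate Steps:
$v{\left(q \right)} = 1$
$W{\left(d \right)} = 1$
$Q{\left(R \right)} = 6 + R$ ($Q{\left(R \right)} = \left(R + 5\right) + 1 = \left(5 + R\right) + 1 = 6 + R$)
$\left(\left(\frac{2}{-3} - \frac{7}{-1}\right) + Q{\left(2 \right)}\right) 5 = \left(\left(\frac{2}{-3} - \frac{7}{-1}\right) + \left(6 + 2\right)\right) 5 = \left(\left(2 \left(- \frac{1}{3}\right) - -7\right) + 8\right) 5 = \left(\left(- \frac{2}{3} + 7\right) + 8\right) 5 = \left(\frac{19}{3} + 8\right) 5 = \frac{43}{3} \cdot 5 = \frac{215}{3}$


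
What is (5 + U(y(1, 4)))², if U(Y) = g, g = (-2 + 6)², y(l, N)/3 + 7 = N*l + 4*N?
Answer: 441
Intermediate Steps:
y(l, N) = -21 + 12*N + 3*N*l (y(l, N) = -21 + 3*(N*l + 4*N) = -21 + 3*(4*N + N*l) = -21 + (12*N + 3*N*l) = -21 + 12*N + 3*N*l)
g = 16 (g = 4² = 16)
U(Y) = 16
(5 + U(y(1, 4)))² = (5 + 16)² = 21² = 441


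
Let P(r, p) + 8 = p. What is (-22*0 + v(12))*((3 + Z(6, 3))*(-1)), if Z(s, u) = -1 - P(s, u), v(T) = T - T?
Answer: 0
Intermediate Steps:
v(T) = 0
P(r, p) = -8 + p
Z(s, u) = 7 - u (Z(s, u) = -1 - (-8 + u) = -1 + (8 - u) = 7 - u)
(-22*0 + v(12))*((3 + Z(6, 3))*(-1)) = (-22*0 + 0)*((3 + (7 - 1*3))*(-1)) = (0 + 0)*((3 + (7 - 3))*(-1)) = 0*((3 + 4)*(-1)) = 0*(7*(-1)) = 0*(-7) = 0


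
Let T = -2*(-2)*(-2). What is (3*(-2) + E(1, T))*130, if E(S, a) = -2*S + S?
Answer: -910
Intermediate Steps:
T = -8 (T = 4*(-2) = -8)
E(S, a) = -S
(3*(-2) + E(1, T))*130 = (3*(-2) - 1*1)*130 = (-6 - 1)*130 = -7*130 = -910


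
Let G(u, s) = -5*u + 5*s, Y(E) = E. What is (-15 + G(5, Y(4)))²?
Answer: 400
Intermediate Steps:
(-15 + G(5, Y(4)))² = (-15 + (-5*5 + 5*4))² = (-15 + (-25 + 20))² = (-15 - 5)² = (-20)² = 400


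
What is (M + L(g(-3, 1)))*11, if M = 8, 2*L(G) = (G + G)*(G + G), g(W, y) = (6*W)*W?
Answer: 64240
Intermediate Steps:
g(W, y) = 6*W²
L(G) = 2*G² (L(G) = ((G + G)*(G + G))/2 = ((2*G)*(2*G))/2 = (4*G²)/2 = 2*G²)
(M + L(g(-3, 1)))*11 = (8 + 2*(6*(-3)²)²)*11 = (8 + 2*(6*9)²)*11 = (8 + 2*54²)*11 = (8 + 2*2916)*11 = (8 + 5832)*11 = 5840*11 = 64240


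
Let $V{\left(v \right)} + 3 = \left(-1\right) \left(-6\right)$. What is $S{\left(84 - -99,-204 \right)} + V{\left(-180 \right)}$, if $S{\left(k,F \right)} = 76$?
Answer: $79$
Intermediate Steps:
$V{\left(v \right)} = 3$ ($V{\left(v \right)} = -3 - -6 = -3 + 6 = 3$)
$S{\left(84 - -99,-204 \right)} + V{\left(-180 \right)} = 76 + 3 = 79$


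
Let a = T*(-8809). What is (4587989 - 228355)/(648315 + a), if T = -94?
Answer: 4359634/1476361 ≈ 2.9530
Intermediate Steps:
a = 828046 (a = -94*(-8809) = 828046)
(4587989 - 228355)/(648315 + a) = (4587989 - 228355)/(648315 + 828046) = 4359634/1476361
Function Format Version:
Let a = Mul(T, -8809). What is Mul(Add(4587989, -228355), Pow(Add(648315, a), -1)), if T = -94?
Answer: Rational(4359634, 1476361) ≈ 2.9530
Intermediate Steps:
a = 828046 (a = Mul(-94, -8809) = 828046)
Mul(Add(4587989, -228355), Pow(Add(648315, a), -1)) = Mul(Add(4587989, -228355), Pow(Add(648315, 828046), -1)) = Mul(4359634, Pow(1476361, -1)) = Mul(4359634, Rational(1, 1476361)) = Rational(4359634, 1476361)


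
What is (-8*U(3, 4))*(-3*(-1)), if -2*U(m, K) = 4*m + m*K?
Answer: 288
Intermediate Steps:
U(m, K) = -2*m - K*m/2 (U(m, K) = -(4*m + m*K)/2 = -(4*m + K*m)/2 = -2*m - K*m/2)
(-8*U(3, 4))*(-3*(-1)) = (-(-4)*3*(4 + 4))*(-3*(-1)) = -(-4)*3*8*3 = -8*(-12)*3 = 96*3 = 288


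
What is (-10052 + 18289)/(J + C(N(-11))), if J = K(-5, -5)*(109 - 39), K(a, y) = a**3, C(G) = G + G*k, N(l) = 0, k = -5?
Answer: -8237/8750 ≈ -0.94137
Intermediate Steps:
C(G) = -4*G (C(G) = G + G*(-5) = G - 5*G = -4*G)
J = -8750 (J = (-5)**3*(109 - 39) = -125*70 = -8750)
(-10052 + 18289)/(J + C(N(-11))) = (-10052 + 18289)/(-8750 - 4*0) = 8237/(-8750 + 0) = 8237/(-8750) = 8237*(-1/8750) = -8237/8750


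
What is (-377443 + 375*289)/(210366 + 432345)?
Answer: -269068/642711 ≈ -0.41865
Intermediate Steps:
(-377443 + 375*289)/(210366 + 432345) = (-377443 + 108375)/642711 = -269068*1/642711 = -269068/642711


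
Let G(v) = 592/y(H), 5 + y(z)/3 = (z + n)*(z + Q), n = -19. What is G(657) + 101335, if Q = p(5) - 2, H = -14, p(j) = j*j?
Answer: 45904459/453 ≈ 1.0133e+5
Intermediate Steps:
p(j) = j**2
Q = 23 (Q = 5**2 - 2 = 25 - 2 = 23)
y(z) = -15 + 3*(-19 + z)*(23 + z) (y(z) = -15 + 3*((z - 19)*(z + 23)) = -15 + 3*((-19 + z)*(23 + z)) = -15 + 3*(-19 + z)*(23 + z))
G(v) = -296/453 (G(v) = 592/(-1326 + 3*(-14)**2 + 12*(-14)) = 592/(-1326 + 3*196 - 168) = 592/(-1326 + 588 - 168) = 592/(-906) = 592*(-1/906) = -296/453)
G(657) + 101335 = -296/453 + 101335 = 45904459/453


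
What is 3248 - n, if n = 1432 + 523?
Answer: 1293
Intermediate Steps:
n = 1955
3248 - n = 3248 - 1*1955 = 3248 - 1955 = 1293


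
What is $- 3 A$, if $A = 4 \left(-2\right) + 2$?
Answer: $18$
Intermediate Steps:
$A = -6$ ($A = -8 + 2 = -6$)
$- 3 A = \left(-3\right) \left(-6\right) = 18$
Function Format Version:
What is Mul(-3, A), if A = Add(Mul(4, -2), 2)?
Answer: 18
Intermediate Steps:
A = -6 (A = Add(-8, 2) = -6)
Mul(-3, A) = Mul(-3, -6) = 18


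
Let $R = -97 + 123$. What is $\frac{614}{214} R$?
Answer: $\frac{7982}{107} \approx 74.598$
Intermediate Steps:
$R = 26$
$\frac{614}{214} R = \frac{614}{214} \cdot 26 = 614 \cdot \frac{1}{214} \cdot 26 = \frac{307}{107} \cdot 26 = \frac{7982}{107}$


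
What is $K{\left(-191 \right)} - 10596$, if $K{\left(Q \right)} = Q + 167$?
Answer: $-10620$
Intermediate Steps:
$K{\left(Q \right)} = 167 + Q$
$K{\left(-191 \right)} - 10596 = \left(167 - 191\right) - 10596 = -24 + \left(-22817 + 12221\right) = -24 - 10596 = -10620$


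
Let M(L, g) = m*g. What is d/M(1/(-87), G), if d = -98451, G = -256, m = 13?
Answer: 98451/3328 ≈ 29.583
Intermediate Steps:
M(L, g) = 13*g
d/M(1/(-87), G) = -98451/(13*(-256)) = -98451/(-3328) = -98451*(-1/3328) = 98451/3328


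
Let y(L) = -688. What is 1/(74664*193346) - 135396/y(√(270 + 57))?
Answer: 122160920362207/620747386992 ≈ 196.80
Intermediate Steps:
1/(74664*193346) - 135396/y(√(270 + 57)) = 1/(74664*193346) - 135396/(-688) = (1/74664)*(1/193346) - 135396*(-1/688) = 1/14435985744 + 33849/172 = 122160920362207/620747386992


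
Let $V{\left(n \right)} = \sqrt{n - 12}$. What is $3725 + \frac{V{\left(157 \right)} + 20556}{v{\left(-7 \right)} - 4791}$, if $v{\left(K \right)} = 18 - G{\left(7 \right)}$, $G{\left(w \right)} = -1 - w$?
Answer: $\frac{17729069}{4765} - \frac{\sqrt{145}}{4765} \approx 3720.7$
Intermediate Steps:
$V{\left(n \right)} = \sqrt{-12 + n}$
$v{\left(K \right)} = 26$ ($v{\left(K \right)} = 18 - \left(-1 - 7\right) = 18 - -8 = 18 + 8 = 26$)
$3725 + \frac{V{\left(157 \right)} + 20556}{v{\left(-7 \right)} - 4791} = 3725 + \frac{\sqrt{-12 + 157} + 20556}{26 - 4791} = 3725 + \frac{\sqrt{145} + 20556}{-4765} = 3725 + \left(20556 + \sqrt{145}\right) \left(- \frac{1}{4765}\right) = 3725 - \left(\frac{20556}{4765} + \frac{\sqrt{145}}{4765}\right) = \frac{17729069}{4765} - \frac{\sqrt{145}}{4765}$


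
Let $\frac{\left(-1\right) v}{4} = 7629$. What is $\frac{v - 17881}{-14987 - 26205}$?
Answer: $\frac{48397}{41192} \approx 1.1749$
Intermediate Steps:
$v = -30516$ ($v = \left(-4\right) 7629 = -30516$)
$\frac{v - 17881}{-14987 - 26205} = \frac{-30516 - 17881}{-14987 - 26205} = - \frac{48397}{-41192} = \left(-48397\right) \left(- \frac{1}{41192}\right) = \frac{48397}{41192}$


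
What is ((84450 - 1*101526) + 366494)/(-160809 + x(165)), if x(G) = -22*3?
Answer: -349418/160875 ≈ -2.1720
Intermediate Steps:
x(G) = -66
((84450 - 1*101526) + 366494)/(-160809 + x(165)) = ((84450 - 1*101526) + 366494)/(-160809 - 66) = ((84450 - 101526) + 366494)/(-160875) = (-17076 + 366494)*(-1/160875) = 349418*(-1/160875) = -349418/160875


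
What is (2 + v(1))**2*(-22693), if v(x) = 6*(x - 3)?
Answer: -2269300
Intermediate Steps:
v(x) = -18 + 6*x (v(x) = 6*(-3 + x) = -18 + 6*x)
(2 + v(1))**2*(-22693) = (2 + (-18 + 6*1))**2*(-22693) = (2 + (-18 + 6))**2*(-22693) = (2 - 12)**2*(-22693) = (-10)**2*(-22693) = 100*(-22693) = -2269300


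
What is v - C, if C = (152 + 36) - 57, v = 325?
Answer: 194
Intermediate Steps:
C = 131 (C = 188 - 57 = 131)
v - C = 325 - 1*131 = 325 - 131 = 194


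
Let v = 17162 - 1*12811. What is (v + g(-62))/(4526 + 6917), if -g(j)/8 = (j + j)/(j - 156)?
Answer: 473763/1247287 ≈ 0.37983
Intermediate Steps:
g(j) = -16*j/(-156 + j) (g(j) = -8*(j + j)/(j - 156) = -8*2*j/(-156 + j) = -16*j/(-156 + j))
v = 4351 (v = 17162 - 12811 = 4351)
(v + g(-62))/(4526 + 6917) = (4351 - 16*(-62)/(-156 - 62))/(4526 + 6917) = (4351 - 16*(-62)/(-218))/11443 = (4351 - 16*(-62)*(-1/218))*(1/11443) = (4351 - 496/109)*(1/11443) = (473763/109)*(1/11443) = 473763/1247287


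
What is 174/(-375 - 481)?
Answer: -87/428 ≈ -0.20327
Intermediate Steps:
174/(-375 - 481) = 174/(-856) = 174*(-1/856) = -87/428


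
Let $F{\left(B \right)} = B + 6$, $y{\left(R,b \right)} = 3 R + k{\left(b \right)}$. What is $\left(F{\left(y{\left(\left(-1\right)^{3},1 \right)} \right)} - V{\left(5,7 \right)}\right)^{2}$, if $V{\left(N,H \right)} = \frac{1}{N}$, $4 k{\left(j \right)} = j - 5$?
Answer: $\frac{81}{25} \approx 3.24$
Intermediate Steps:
$k{\left(j \right)} = - \frac{5}{4} + \frac{j}{4}$ ($k{\left(j \right)} = \frac{j - 5}{4} = \frac{-5 + j}{4} = - \frac{5}{4} + \frac{j}{4}$)
$y{\left(R,b \right)} = - \frac{5}{4} + 3 R + \frac{b}{4}$ ($y{\left(R,b \right)} = 3 R + \left(- \frac{5}{4} + \frac{b}{4}\right) = - \frac{5}{4} + 3 R + \frac{b}{4}$)
$F{\left(B \right)} = 6 + B$
$\left(F{\left(y{\left(\left(-1\right)^{3},1 \right)} \right)} - V{\left(5,7 \right)}\right)^{2} = \left(\left(6 + \left(- \frac{5}{4} + 3 \left(-1\right)^{3} + \frac{1}{4} \cdot 1\right)\right) - \frac{1}{5}\right)^{2} = \left(\left(6 + \left(- \frac{5}{4} + 3 \left(-1\right) + \frac{1}{4}\right)\right) - \frac{1}{5}\right)^{2} = \left(\left(6 - 4\right) - \frac{1}{5}\right)^{2} = \left(2 - \frac{1}{5}\right)^{2} = \left(\frac{9}{5}\right)^{2} = \frac{81}{25}$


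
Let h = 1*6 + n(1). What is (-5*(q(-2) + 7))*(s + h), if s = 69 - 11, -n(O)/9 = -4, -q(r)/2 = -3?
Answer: -6500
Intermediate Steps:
q(r) = 6 (q(r) = -2*(-3) = 6)
n(O) = 36 (n(O) = -9*(-4) = 36)
h = 42 (h = 1*6 + 36 = 6 + 36 = 42)
s = 58
(-5*(q(-2) + 7))*(s + h) = (-5*(6 + 7))*(58 + 42) = -5*13*100 = -65*100 = -6500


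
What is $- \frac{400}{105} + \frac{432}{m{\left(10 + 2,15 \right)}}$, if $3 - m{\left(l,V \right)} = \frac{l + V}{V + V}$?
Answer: $\frac{4240}{21} \approx 201.9$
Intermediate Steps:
$m{\left(l,V \right)} = 3 - \frac{V + l}{2 V}$ ($m{\left(l,V \right)} = 3 - \frac{l + V}{V + V} = 3 - \frac{V + l}{2 V}$)
$- \frac{400}{105} + \frac{432}{m{\left(10 + 2,15 \right)}} = - \frac{400}{105} + \frac{432}{\frac{1}{2} \cdot \frac{1}{15} \left(- (10 + 2) + 5 \cdot 15\right)} = \left(-400\right) \frac{1}{105} + \frac{432}{\frac{1}{2} \cdot \frac{1}{15} \left(\left(-1\right) 12 + 75\right)} = - \frac{80}{21} + \frac{432}{\frac{1}{2} \cdot \frac{1}{15} \left(-12 + 75\right)} = - \frac{80}{21} + \frac{432}{\frac{1}{2} \cdot \frac{1}{15} \cdot 63} = - \frac{80}{21} + \frac{432}{\frac{21}{10}} = - \frac{80}{21} + 432 \cdot \frac{10}{21} = - \frac{80}{21} + \frac{1440}{7} = \frac{4240}{21}$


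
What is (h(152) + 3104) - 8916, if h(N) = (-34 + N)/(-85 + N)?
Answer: -389286/67 ≈ -5810.2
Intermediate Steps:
h(N) = (-34 + N)/(-85 + N)
(h(152) + 3104) - 8916 = ((-34 + 152)/(-85 + 152) + 3104) - 8916 = (118/67 + 3104) - 8916 = 208086/67 - 8916 = -389286/67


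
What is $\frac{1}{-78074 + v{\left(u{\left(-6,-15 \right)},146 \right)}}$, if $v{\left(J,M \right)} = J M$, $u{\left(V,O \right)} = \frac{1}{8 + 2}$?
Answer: $- \frac{5}{390297} \approx -1.2811 \cdot 10^{-5}$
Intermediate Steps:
$u{\left(V,O \right)} = \frac{1}{10}$
$\frac{1}{-78074 + v{\left(u{\left(-6,-15 \right)},146 \right)}} = \frac{1}{-78074 + \frac{1}{10} \cdot 146} = \frac{1}{-78074 + \frac{73}{5}} = \frac{1}{- \frac{390297}{5}} = - \frac{5}{390297}$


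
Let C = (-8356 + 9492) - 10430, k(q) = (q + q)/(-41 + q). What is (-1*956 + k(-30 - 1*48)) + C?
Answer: -1219594/119 ≈ -10249.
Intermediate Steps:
k(q) = 2*q/(-41 + q) (k(q) = (2*q)/(-41 + q) = 2*q/(-41 + q))
C = -9294 (C = 1136 - 10430 = -9294)
(-1*956 + k(-30 - 1*48)) + C = (-1*956 + 2*(-30 - 1*48)/(-41 + (-30 - 1*48))) - 9294 = (-956 + 2*(-30 - 48)/(-41 + (-30 - 48))) - 9294 = (-956 + 2*(-78)/(-41 - 78)) - 9294 = (-956 + 2*(-78)/(-119)) - 9294 = (-956 + 2*(-78)*(-1/119)) - 9294 = (-956 + 156/119) - 9294 = -113608/119 - 9294 = -1219594/119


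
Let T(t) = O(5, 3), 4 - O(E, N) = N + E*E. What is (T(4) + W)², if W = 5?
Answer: 361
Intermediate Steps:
O(E, N) = 4 - N - E² (O(E, N) = 4 - (N + E*E) = 4 - (N + E²) = 4 + (-N - E²) = 4 - N - E²)
T(t) = -24 (T(t) = 4 - 1*3 - 1*5² = 4 - 3 - 1*25 = 4 - 3 - 25 = -24)
(T(4) + W)² = (-24 + 5)² = (-19)² = 361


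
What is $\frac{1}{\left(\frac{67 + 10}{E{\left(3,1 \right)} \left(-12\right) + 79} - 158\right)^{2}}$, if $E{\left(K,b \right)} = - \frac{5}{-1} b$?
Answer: $\frac{361}{8555625} \approx 4.2194 \cdot 10^{-5}$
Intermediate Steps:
$E{\left(K,b \right)} = 5 b$ ($E{\left(K,b \right)} = \left(-5\right) \left(-1\right) b = 5 b$)
$\frac{1}{\left(\frac{67 + 10}{E{\left(3,1 \right)} \left(-12\right) + 79} - 158\right)^{2}} = \frac{1}{\left(\frac{67 + 10}{5 \cdot 1 \left(-12\right) + 79} - 158\right)^{2}} = \frac{1}{\left(\frac{77}{5 \left(-12\right) + 79} - 158\right)^{2}} = \frac{1}{\left(\frac{77}{-60 + 79} - 158\right)^{2}} = \frac{1}{\left(\frac{77}{19} - 158\right)^{2}} = \frac{1}{\left(- \frac{2925}{19}\right)^{2}} = \frac{1}{\frac{8555625}{361}} = \frac{361}{8555625}$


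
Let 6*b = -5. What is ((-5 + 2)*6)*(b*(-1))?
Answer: -15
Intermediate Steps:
b = -⅚ (b = (⅙)*(-5) = -⅚ ≈ -0.83333)
((-5 + 2)*6)*(b*(-1)) = ((-5 + 2)*6)*(-⅚*(-1)) = -3*6*(⅚) = -18*⅚ = -15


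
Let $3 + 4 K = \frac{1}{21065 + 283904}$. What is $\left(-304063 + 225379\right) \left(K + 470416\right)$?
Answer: $- \frac{11288169388215210}{304969} \approx -3.7014 \cdot 10^{10}$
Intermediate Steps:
$K = - \frac{457453}{609938}$ ($K = - \frac{3}{4} + \frac{1}{4 \left(21065 + 283904\right)} = - \frac{3}{4} + \frac{1}{4 \cdot 304969} = - \frac{3}{4} + \frac{1}{4} \cdot \frac{1}{304969} = - \frac{3}{4} + \frac{1}{1219876} = - \frac{457453}{609938} \approx -0.75$)
$\left(-304063 + 225379\right) \left(K + 470416\right) = \left(-304063 + 225379\right) \left(- \frac{457453}{609938} + 470416\right) = \left(-78684\right) \frac{286924136755}{609938} = - \frac{11288169388215210}{304969}$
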